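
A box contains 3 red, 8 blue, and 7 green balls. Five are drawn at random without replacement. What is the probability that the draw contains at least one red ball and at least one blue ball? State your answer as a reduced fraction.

127/204

There are C(18,5) = 8568 possible draws.
By inclusion-exclusion on the complements, draws missing all red or all blue: C(15,5) + C(10,5) − C(7,5) = 3003 + 252 − 21 = 3234.
So draws with at least one of each: 8568 − 3234 = 5334, probability 5334/8568 = 127/204.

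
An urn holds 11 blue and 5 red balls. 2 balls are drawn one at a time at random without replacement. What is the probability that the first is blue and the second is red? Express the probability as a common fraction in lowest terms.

Multiply the conditional probabilities at each draw: 11/16 · 5/15 = 55/240 = 11/48.

11/48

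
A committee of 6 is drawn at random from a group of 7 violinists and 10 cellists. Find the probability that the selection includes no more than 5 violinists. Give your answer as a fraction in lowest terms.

1767/1768

There are C(17,6) = 12376 ways to choose the 6.
The complement is exactly 6 violinists: C(7,6)·C(10,0) = 7.
Probability = 1 − 7/12376 = 12369/12376 = 1767/1768.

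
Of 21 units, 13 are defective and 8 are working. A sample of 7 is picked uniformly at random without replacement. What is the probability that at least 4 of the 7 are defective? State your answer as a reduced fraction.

2288/2907

There are C(21,7) = 116280 ways to choose the 7.
Favorable selections (at least 4 defective): C(13,4)·C(8,3) + C(13,5)·C(8,2) + C(13,6)·C(8,1) + C(13,7)·C(8,0) = 40040 + 36036 + 13728 + 1716 = 91520.
Probability = 91520/116280 = 2288/2907.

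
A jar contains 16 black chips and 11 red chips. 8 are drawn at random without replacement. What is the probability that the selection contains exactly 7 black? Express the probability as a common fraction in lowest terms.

The sample space is all 8-subsets of the 27: C(27,8) = 2220075.
Selections with exactly 7 black: choose 7 of the 16 black and 1 of the 11 red, C(16,7)·C(11,1) = 11440·11 = 125840.
Probability = 125840/2220075 = 176/3105.

176/3105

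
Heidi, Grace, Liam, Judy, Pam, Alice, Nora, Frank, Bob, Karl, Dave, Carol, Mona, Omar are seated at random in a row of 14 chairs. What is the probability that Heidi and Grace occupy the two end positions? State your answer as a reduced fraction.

1/91

There are 14! = 87178291200 arrangements.
Place Heidi and Grace at the ends in 2 ways, arrange the remaining 12 in 12! = 479001600 ways: 2·479001600 = 958003200.
Probability = 958003200/87178291200 = 1/91.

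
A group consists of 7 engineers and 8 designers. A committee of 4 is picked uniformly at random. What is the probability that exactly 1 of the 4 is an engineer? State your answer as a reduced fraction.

There are C(15,4) = 1365 ways to choose 4 from 15.
Selections with exactly 1 engineer: choose 1 of the 7 engineers and 3 of the 8 designers, C(7,1)·C(8,3) = 7·56 = 392.
Probability = 392/1365 = 56/195.

56/195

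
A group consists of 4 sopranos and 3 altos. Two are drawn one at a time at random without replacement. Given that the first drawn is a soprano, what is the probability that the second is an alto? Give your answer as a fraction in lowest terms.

1/2

After removing one soprano, 6 remain: 3 sopranos and 3 altos.
So the probability the next is an alto is 3/6 = 1/2.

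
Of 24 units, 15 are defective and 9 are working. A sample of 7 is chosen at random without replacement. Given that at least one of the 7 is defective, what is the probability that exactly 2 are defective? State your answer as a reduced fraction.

Work in counts. Selections with at least one defective: C(24,7) − C(9,7) = 346104 − 36 = 346068.
Of those, selections where exactly 2 are defective: C(15,2)·C(9,5) = 105·126 = 13230.
Conditional probability = 13230/346068 = 735/19226.

735/19226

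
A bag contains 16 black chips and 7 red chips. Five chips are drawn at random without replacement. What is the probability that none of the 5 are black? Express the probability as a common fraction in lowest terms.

There are C(23,5) = 33649 possible selections.
Selections with no black (all red): C(7,5) = 21.
Probability = 21/33649 = 3/4807.

3/4807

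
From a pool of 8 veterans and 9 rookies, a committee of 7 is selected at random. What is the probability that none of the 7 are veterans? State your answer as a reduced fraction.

9/4862

There are C(17,7) = 19448 possible selections.
Selections with no veterans (all rookies): C(9,7) = 36.
Probability = 36/19448 = 9/4862.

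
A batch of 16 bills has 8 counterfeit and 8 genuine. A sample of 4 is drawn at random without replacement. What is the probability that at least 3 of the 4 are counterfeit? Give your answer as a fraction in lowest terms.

Total selections: C(16,4) = 1820.
Favorable selections (at least 3 counterfeit): C(8,3)·C(8,1) + C(8,4)·C(8,0) = 448 + 70 = 518.
Probability = 518/1820 = 37/130.

37/130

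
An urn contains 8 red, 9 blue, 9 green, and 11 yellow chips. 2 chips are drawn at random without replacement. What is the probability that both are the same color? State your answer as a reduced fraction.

There are C(37,2) = 666 ways to draw 2 chips.
All same color: C(8,2) + C(9,2) + C(9,2) + C(11,2) = 28 + 36 + 36 + 55 = 155.
Probability = 155/666.

155/666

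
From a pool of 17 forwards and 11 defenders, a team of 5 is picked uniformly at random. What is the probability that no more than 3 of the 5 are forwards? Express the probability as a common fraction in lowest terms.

1177/1755

There are C(28,5) = 98280 ways to choose the 5.
Count the complement (more than 3 forwards): C(17,4)·C(11,1) + C(17,5)·C(11,0) = 26180 + 6188 = 32368.
Probability = 1 − 32368/98280 = 65912/98280 = 1177/1755.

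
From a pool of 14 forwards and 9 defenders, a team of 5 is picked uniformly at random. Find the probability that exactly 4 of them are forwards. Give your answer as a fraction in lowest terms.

117/437

Total number of selections: C(23,5) = 33649.
Selections with exactly 4 forwards: choose 4 of the 14 forwards and 1 of the 9 defenders, C(14,4)·C(9,1) = 1001·9 = 9009.
Probability = 9009/33649 = 117/437.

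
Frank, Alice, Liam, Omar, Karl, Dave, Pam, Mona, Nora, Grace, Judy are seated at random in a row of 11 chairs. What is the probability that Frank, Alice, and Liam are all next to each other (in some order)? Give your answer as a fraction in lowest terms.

3/55

There are 11! = 39916800 arrangements.
Treat the three as one block: 9! placements × 3! orders within the block = 362880·6 = 2177280.
Probability = 2177280/39916800 = 3/55.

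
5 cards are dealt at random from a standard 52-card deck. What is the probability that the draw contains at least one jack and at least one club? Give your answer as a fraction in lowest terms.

229297/866320

There are C(52,5) = 2598960 possible draws.
By inclusion-exclusion on the complements, draws missing all jacks or all clubs: C(48,5) + C(39,5) − C(36,5) = 1712304 + 575757 − 376992 = 1911069.
So draws with at least one of each: 2598960 − 1911069 = 687891, probability 687891/2598960 = 229297/866320.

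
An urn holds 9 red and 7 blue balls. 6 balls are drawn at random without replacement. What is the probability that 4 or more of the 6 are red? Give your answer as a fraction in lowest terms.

There are C(16,6) = 8008 ways to choose the 6.
Favorable selections (4 or more red): C(9,4)·C(7,2) + C(9,5)·C(7,1) + C(9,6)·C(7,0) = 2646 + 882 + 84 = 3612.
Probability = 3612/8008 = 129/286.

129/286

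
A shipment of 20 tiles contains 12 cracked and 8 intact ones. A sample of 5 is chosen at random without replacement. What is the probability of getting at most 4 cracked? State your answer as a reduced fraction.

Total selections: C(20,5) = 15504.
The complement is exactly 5 cracked: C(12,5)·C(8,0) = 792.
Probability = 1 − 792/15504 = 14712/15504 = 613/646.

613/646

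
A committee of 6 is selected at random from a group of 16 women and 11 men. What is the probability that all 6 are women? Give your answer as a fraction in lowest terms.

28/1035

There are C(27,6) = 296010 possible selections.
Selections with all women: C(16,6) = 8008.
Probability = 8008/296010 = 28/1035.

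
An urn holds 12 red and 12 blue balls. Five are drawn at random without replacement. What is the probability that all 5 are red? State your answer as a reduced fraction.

3/161

There are C(24,5) = 42504 possible selections.
Selections with all red: C(12,5) = 792.
Probability = 792/42504 = 3/161.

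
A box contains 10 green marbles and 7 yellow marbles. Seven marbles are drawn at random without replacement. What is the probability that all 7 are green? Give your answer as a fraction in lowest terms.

There are C(17,7) = 19448 possible selections.
Selections with all green: C(10,7) = 120.
Probability = 120/19448 = 15/2431.

15/2431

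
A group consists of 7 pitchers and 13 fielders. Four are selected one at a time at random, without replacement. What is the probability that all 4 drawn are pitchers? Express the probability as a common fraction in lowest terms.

Multiply the conditional probabilities at each draw: 7/20 · 6/19 · 5/18 · 4/17 = 840/116280 = 7/969.

7/969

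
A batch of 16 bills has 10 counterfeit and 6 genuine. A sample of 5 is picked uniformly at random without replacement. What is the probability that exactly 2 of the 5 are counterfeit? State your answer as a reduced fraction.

75/364

Total number of selections: C(16,5) = 4368.
Selections with exactly 2 counterfeit: choose 2 of the 10 counterfeit and 3 of the 6 genuine, C(10,2)·C(6,3) = 45·20 = 900.
Probability = 900/4368 = 75/364.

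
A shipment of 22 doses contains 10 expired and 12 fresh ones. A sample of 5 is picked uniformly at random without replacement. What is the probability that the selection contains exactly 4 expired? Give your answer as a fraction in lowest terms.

The sample space is all 5-subsets of the 22: C(22,5) = 26334.
Selections with exactly 4 expired: choose 4 of the 10 expired and 1 of the 12 fresh, C(10,4)·C(12,1) = 210·12 = 2520.
Probability = 2520/26334 = 20/209.

20/209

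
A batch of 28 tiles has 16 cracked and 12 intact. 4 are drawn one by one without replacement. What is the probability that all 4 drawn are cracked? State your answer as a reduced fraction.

4/45

Multiply the conditional probabilities at each draw: 16/28 · 15/27 · 14/26 · 13/25 = 43680/491400 = 4/45.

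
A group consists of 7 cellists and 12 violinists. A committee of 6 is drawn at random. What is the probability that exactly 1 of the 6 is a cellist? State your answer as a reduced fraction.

66/323

Total number of selections: C(19,6) = 27132.
Selections with exactly 1 cellist: choose 1 of the 7 cellists and 5 of the 12 violinists, C(7,1)·C(12,5) = 7·792 = 5544.
Probability = 5544/27132 = 66/323.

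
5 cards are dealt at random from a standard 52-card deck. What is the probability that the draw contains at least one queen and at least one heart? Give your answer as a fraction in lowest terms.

229297/866320

There are C(52,5) = 2598960 possible draws.
By inclusion-exclusion on the complements, draws missing all queens or all hearts: C(48,5) + C(39,5) − C(36,5) = 1712304 + 575757 − 376992 = 1911069.
So draws with at least one of each: 2598960 − 1911069 = 687891, probability 687891/2598960 = 229297/866320.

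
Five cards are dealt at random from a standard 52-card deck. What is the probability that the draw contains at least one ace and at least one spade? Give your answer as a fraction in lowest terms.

There are C(52,5) = 2598960 possible draws.
By inclusion-exclusion on the complements, draws missing all aces or all spades: C(48,5) + C(39,5) − C(36,5) = 1712304 + 575757 − 376992 = 1911069.
So draws with at least one of each: 2598960 − 1911069 = 687891, probability 687891/2598960 = 229297/866320.

229297/866320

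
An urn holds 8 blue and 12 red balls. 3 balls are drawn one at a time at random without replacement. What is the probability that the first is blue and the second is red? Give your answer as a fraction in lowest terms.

24/95

Multiply the conditional probabilities at each draw: 8/20 · 12/19 = 96/380 = 24/95.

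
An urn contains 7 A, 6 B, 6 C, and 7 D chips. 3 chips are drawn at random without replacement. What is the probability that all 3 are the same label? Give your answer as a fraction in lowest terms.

11/260

There are C(26,3) = 2600 ways to draw 3 chips.
All same label: C(7,3) + C(6,3) + C(6,3) + C(7,3) = 35 + 20 + 20 + 35 = 110.
Probability = 110/2600 = 11/260.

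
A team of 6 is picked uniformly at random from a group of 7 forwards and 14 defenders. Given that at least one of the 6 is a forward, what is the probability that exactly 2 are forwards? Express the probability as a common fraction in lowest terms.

1001/2441

Work in counts. Selections with at least one forward: C(21,6) − C(14,6) = 54264 − 3003 = 51261.
Of those, selections where exactly 2 are forwards: C(7,2)·C(14,4) = 21·1001 = 21021.
Conditional probability = 21021/51261 = 1001/2441.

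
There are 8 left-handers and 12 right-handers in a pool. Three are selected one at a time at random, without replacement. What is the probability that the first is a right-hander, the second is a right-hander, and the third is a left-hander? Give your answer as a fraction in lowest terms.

44/285

Multiply the conditional probabilities at each draw: 12/20 · 11/19 · 8/18 = 1056/6840 = 44/285.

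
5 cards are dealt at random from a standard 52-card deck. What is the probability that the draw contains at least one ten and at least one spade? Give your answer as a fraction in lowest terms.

229297/866320

There are C(52,5) = 2598960 possible draws.
By inclusion-exclusion on the complements, draws missing all tens or all spades: C(48,5) + C(39,5) − C(36,5) = 1712304 + 575757 − 376992 = 1911069.
So draws with at least one of each: 2598960 − 1911069 = 687891, probability 687891/2598960 = 229297/866320.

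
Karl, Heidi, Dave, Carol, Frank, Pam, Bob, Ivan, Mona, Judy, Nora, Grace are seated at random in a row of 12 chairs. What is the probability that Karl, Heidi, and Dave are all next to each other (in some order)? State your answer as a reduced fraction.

There are 12! = 479001600 arrangements.
Treat the three as one block: 10! placements × 3! orders within the block = 3628800·6 = 21772800.
Probability = 21772800/479001600 = 1/22.

1/22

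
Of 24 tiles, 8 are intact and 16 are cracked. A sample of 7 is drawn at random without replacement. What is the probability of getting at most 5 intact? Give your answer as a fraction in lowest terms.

758/759

Total selections: C(24,7) = 346104.
Count the complement (more than 5 intact): C(8,6)·C(16,1) + C(8,7)·C(16,0) = 448 + 8 = 456.
Probability = 1 − 456/346104 = 345648/346104 = 758/759.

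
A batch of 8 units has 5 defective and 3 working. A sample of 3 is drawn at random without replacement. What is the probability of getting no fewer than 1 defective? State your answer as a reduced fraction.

55/56

Total selections: C(8,3) = 56.
The complement is all 3 are working: C(3,3) = 1.
Probability = 1 − 1/56 = 55/56.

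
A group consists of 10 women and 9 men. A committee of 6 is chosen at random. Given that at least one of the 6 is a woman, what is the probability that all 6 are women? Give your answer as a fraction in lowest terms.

Work in counts. Selections with at least one woman: C(19,6) − C(9,6) = 27132 − 84 = 27048.
Of those, selections where all 6 are women: C(10,6) = 210.
Conditional probability = 210/27048 = 5/644.

5/644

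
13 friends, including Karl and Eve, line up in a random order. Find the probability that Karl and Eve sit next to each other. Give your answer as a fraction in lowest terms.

There are 13! = 6227020800 arrangements.
Treat Karl and Eve as a block: 12! arrangements of the blocks × 2 orders within the block = 2·479001600 = 958003200.
Probability = 958003200/6227020800 = 2/13.

2/13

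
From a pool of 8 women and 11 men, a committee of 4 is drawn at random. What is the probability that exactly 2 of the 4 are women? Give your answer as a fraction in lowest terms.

There are C(19,4) = 3876 ways to choose 4 from 19.
Selections with exactly 2 women: choose 2 of the 8 women and 2 of the 11 men, C(8,2)·C(11,2) = 28·55 = 1540.
Probability = 1540/3876 = 385/969.

385/969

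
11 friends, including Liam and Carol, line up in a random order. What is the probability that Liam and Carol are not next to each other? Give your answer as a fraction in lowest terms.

9/11

There are 11! = 39916800 arrangements.
Arrangements with Liam and Carol adjacent: 2·10! = 7257600.
So not adjacent: 39916800 − 7257600 = 32659200, probability 32659200/39916800 = 9/11.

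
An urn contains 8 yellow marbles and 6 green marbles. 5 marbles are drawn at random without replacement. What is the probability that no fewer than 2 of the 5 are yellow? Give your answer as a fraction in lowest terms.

134/143

There are C(14,5) = 2002 ways to choose the 5.
Count the complement (fewer than 2 yellow): C(8,0)·C(6,5) + C(8,1)·C(6,4) = 6 + 120 = 126.
Probability = 1 − 126/2002 = 1876/2002 = 134/143.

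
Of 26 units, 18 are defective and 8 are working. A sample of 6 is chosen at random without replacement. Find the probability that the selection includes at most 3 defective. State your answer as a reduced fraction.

373/1495

There are C(26,6) = 230230 ways to choose the 6.
Count the complement (more than 3 defective): C(18,4)·C(8,2) + C(18,5)·C(8,1) + C(18,6)·C(8,0) = 85680 + 68544 + 18564 = 172788.
Probability = 1 − 172788/230230 = 57442/230230 = 373/1495.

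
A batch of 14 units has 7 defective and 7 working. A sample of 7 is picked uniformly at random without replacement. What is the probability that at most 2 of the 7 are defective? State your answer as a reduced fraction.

There are C(14,7) = 3432 ways to choose the 7.
Favorable selections (at most 2 defective): C(7,0)·C(7,7) + C(7,1)·C(7,6) + C(7,2)·C(7,5) = 1 + 49 + 441 = 491.
Probability = 491/3432.

491/3432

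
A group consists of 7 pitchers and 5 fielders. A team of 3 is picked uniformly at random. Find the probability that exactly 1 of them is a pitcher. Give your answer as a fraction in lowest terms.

There are C(12,3) = 220 ways to choose 3 from 12.
Selections with exactly 1 pitcher: choose 1 of the 7 pitchers and 2 of the 5 fielders, C(7,1)·C(5,2) = 7·10 = 70.
Probability = 70/220 = 7/22.

7/22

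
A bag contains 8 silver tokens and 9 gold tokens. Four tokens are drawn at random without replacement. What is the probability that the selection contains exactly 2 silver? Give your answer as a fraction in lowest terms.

36/85

There are C(17,4) = 2380 ways to choose 4 from 17.
Selections with exactly 2 silver: choose 2 of the 8 silver and 2 of the 9 gold, C(8,2)·C(9,2) = 28·36 = 1008.
Probability = 1008/2380 = 36/85.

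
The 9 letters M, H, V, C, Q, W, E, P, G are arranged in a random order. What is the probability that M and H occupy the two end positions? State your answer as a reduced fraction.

There are 9! = 362880 arrangements.
Place M and H at the ends in 2 ways, arrange the remaining 7 in 7! = 5040 ways: 2·5040 = 10080.
Probability = 10080/362880 = 1/36.

1/36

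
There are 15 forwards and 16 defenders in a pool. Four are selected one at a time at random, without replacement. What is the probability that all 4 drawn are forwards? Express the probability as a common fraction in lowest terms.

Multiply the conditional probabilities at each draw: 15/31 · 14/30 · 13/29 · 12/28 = 32760/755160 = 39/899.

39/899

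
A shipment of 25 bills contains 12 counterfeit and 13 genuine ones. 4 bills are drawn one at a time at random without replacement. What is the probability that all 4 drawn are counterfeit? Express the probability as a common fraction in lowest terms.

Multiply the conditional probabilities at each draw: 12/25 · 11/24 · 10/23 · 9/22 = 11880/303600 = 9/230.

9/230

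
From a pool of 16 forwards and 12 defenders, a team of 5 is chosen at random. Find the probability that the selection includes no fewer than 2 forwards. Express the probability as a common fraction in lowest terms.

There are C(28,5) = 98280 ways to choose the 5.
Count the complement (fewer than 2 forwards): C(16,0)·C(12,5) + C(16,1)·C(12,4) = 792 + 7920 = 8712.
Probability = 1 − 8712/98280 = 89568/98280 = 1244/1365.

1244/1365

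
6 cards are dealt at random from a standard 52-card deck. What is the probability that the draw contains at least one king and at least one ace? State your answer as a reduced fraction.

718637/5089630

There are C(52,6) = 20358520 possible draws.
By inclusion-exclusion on the complements, draws missing all kings or all aces: C(48,6) + C(48,6) − C(44,6) = 12271512 + 12271512 − 7059052 = 17483972.
So draws with at least one of each: 20358520 − 17483972 = 2874548, probability 2874548/20358520 = 718637/5089630.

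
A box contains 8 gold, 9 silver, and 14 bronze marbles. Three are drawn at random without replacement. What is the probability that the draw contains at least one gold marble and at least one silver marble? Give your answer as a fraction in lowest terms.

1548/4495

There are C(31,3) = 4495 possible draws.
By inclusion-exclusion on the complements, draws missing all gold or all silver: C(23,3) + C(22,3) − C(14,3) = 1771 + 1540 − 364 = 2947.
So draws with at least one of each: 4495 − 2947 = 1548, probability 1548/4495.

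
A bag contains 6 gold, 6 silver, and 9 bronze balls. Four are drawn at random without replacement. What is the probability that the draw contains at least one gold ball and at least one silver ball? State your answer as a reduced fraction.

There are C(21,4) = 5985 possible draws.
By inclusion-exclusion on the complements, draws missing all gold or all silver: C(15,4) + C(15,4) − C(9,4) = 1365 + 1365 − 126 = 2604.
So draws with at least one of each: 5985 − 2604 = 3381, probability 3381/5985 = 161/285.

161/285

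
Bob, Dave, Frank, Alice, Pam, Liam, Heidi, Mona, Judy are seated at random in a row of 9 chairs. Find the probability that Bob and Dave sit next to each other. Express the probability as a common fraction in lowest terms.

2/9

There are 9! = 362880 arrangements.
Treat Bob and Dave as a block: 8! arrangements of the blocks × 2 orders within the block = 2·40320 = 80640.
Probability = 80640/362880 = 2/9.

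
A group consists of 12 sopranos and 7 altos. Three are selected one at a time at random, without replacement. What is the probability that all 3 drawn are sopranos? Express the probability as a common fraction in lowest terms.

220/969

Multiply the conditional probabilities at each draw: 12/19 · 11/18 · 10/17 = 1320/5814 = 220/969.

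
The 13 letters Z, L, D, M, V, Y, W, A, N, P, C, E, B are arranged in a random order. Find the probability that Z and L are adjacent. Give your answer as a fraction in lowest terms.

There are 13! = 6227020800 arrangements.
Treat Z and L as a block: 12! arrangements of the blocks × 2 orders within the block = 2·479001600 = 958003200.
Probability = 958003200/6227020800 = 2/13.

2/13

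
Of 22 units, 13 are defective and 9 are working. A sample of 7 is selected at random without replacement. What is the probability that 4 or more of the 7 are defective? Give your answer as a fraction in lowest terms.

234/323

Total selections: C(22,7) = 170544.
Favorable selections (4 or more defective): C(13,4)·C(9,3) + C(13,5)·C(9,2) + C(13,6)·C(9,1) + C(13,7)·C(9,0) = 60060 + 46332 + 15444 + 1716 = 123552.
Probability = 123552/170544 = 234/323.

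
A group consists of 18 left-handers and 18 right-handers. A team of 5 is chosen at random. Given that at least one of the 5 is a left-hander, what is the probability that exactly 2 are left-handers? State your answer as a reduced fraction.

102/301

Work in counts. Selections with at least one left-hander: C(36,5) − C(18,5) = 376992 − 8568 = 368424.
Of those, selections where exactly 2 are left-handers: C(18,2)·C(18,3) = 153·816 = 124848.
Conditional probability = 124848/368424 = 102/301.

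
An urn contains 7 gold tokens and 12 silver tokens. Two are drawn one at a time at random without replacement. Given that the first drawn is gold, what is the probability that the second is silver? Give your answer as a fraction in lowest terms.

2/3

After removing one gold, 18 remain: 6 gold and 12 silver.
So the probability the next is silver is 12/18 = 2/3.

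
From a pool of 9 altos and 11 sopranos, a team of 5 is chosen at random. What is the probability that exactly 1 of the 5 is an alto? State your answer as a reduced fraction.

There are C(20,5) = 15504 ways to choose 5 from 20.
Selections with exactly 1 alto: choose 1 of the 9 altos and 4 of the 11 sopranos, C(9,1)·C(11,4) = 9·330 = 2970.
Probability = 2970/15504 = 495/2584.

495/2584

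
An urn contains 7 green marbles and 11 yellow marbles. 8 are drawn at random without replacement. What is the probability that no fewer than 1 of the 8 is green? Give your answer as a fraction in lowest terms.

There are C(18,8) = 43758 ways to choose the 8.
The complement is all 8 are yellow: C(11,8) = 165.
Probability = 1 − 165/43758 = 43593/43758 = 1321/1326.

1321/1326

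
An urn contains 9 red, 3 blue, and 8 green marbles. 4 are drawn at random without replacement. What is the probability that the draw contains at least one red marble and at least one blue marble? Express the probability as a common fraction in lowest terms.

There are C(20,4) = 4845 possible draws.
By inclusion-exclusion on the complements, draws missing all red or all blue: C(11,4) + C(17,4) − C(8,4) = 330 + 2380 − 70 = 2640.
So draws with at least one of each: 4845 − 2640 = 2205, probability 2205/4845 = 147/323.

147/323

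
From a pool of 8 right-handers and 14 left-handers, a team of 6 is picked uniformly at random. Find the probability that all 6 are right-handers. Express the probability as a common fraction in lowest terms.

4/10659

There are C(22,6) = 74613 possible selections.
Selections with all right-handers: C(8,6) = 28.
Probability = 28/74613 = 4/10659.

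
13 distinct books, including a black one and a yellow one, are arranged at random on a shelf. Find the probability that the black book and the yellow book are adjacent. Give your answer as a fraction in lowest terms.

2/13

There are 13! = 6227020800 arrangements.
Treat the black book and the yellow book as a block: 12! arrangements of the blocks × 2 orders within the block = 2·479001600 = 958003200.
Probability = 958003200/6227020800 = 2/13.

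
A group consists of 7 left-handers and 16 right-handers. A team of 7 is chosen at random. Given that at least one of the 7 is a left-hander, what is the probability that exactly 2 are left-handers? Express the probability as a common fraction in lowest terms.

91728/233717

Work in counts. Selections with at least one left-hander: C(23,7) − C(16,7) = 245157 − 11440 = 233717.
Of those, selections where exactly 2 are left-handers: C(7,2)·C(16,5) = 21·4368 = 91728.
Conditional probability = 91728/233717.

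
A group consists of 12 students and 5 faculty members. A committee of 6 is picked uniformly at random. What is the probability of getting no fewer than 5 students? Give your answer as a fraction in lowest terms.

1221/3094

Total selections: C(17,6) = 12376.
Favorable selections (no fewer than 5 students): C(12,5)·C(5,1) + C(12,6)·C(5,0) = 3960 + 924 = 4884.
Probability = 4884/12376 = 1221/3094.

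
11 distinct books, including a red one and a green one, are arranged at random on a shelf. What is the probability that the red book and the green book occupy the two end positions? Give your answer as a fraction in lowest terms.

There are 11! = 39916800 arrangements.
Place the red book and the green book at the ends in 2 ways, arrange the remaining 9 in 9! = 362880 ways: 2·362880 = 725760.
Probability = 725760/39916800 = 1/55.

1/55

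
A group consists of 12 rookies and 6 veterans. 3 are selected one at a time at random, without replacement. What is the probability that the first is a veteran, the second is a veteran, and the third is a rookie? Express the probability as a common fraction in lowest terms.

5/68

Multiply the conditional probabilities at each draw: 6/18 · 5/17 · 12/16 = 360/4896 = 5/68.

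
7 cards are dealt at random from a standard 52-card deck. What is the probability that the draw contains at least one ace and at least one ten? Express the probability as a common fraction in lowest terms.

There are C(52,7) = 133784560 possible draws.
By inclusion-exclusion on the complements, draws missing all aces or all tens: C(48,7) + C(48,7) − C(44,7) = 73629072 + 73629072 − 38320568 = 108937576.
So draws with at least one of each: 133784560 − 108937576 = 24846984, probability 24846984/133784560 = 3105873/16723070.

3105873/16723070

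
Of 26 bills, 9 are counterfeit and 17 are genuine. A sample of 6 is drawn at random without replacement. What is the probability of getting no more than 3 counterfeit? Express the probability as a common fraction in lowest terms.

Total selections: C(26,6) = 230230.
Count the complement (more than 3 counterfeit): C(9,4)·C(17,2) + C(9,5)·C(17,1) + C(9,6)·C(17,0) = 17136 + 2142 + 84 = 19362.
Probability = 1 − 19362/230230 = 210868/230230 = 15062/16445.

15062/16445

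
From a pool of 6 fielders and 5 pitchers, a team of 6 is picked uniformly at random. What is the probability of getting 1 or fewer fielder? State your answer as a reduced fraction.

Total selections: C(11,6) = 462.
Favorable selections (1 or fewer fielder): C(6,1)·C(5,5) = 6.
Probability = 6/462 = 1/77.

1/77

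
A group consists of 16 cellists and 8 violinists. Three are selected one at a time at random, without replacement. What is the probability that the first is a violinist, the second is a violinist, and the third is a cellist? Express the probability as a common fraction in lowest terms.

Multiply the conditional probabilities at each draw: 8/24 · 7/23 · 16/22 = 896/12144 = 56/759.

56/759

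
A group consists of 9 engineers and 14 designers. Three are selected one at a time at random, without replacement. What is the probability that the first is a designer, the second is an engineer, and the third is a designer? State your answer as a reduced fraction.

Multiply the conditional probabilities at each draw: 14/23 · 9/22 · 13/21 = 1638/10626 = 39/253.

39/253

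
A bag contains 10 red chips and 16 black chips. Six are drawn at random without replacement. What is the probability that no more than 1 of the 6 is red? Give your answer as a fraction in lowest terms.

There are C(26,6) = 230230 ways to choose the 6.
Favorable selections (no more than 1 red): C(10,0)·C(16,6) + C(10,1)·C(16,5) = 8008 + 43680 = 51688.
Probability = 51688/230230 = 284/1265.

284/1265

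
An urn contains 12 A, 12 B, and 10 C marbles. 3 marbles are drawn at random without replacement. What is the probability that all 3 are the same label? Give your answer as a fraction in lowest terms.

There are C(34,3) = 5984 ways to draw 3 marbles.
All same label: C(12,3) + C(12,3) + C(10,3) = 220 + 220 + 120 = 560.
Probability = 560/5984 = 35/374.

35/374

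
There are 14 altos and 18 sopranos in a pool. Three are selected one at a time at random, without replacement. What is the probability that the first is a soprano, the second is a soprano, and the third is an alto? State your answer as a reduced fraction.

357/2480

Multiply the conditional probabilities at each draw: 18/32 · 17/31 · 14/30 = 4284/29760 = 357/2480.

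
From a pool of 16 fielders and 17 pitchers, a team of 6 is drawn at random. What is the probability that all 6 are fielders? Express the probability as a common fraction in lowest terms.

13/1798

There are C(33,6) = 1107568 possible selections.
Selections with all fielders: C(16,6) = 8008.
Probability = 8008/1107568 = 13/1798.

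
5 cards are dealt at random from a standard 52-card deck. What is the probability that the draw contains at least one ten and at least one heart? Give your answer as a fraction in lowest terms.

There are C(52,5) = 2598960 possible draws.
By inclusion-exclusion on the complements, draws missing all tens or all hearts: C(48,5) + C(39,5) − C(36,5) = 1712304 + 575757 − 376992 = 1911069.
So draws with at least one of each: 2598960 − 1911069 = 687891, probability 687891/2598960 = 229297/866320.

229297/866320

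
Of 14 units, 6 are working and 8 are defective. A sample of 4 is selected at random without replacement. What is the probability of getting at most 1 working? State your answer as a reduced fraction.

There are C(14,4) = 1001 ways to choose the 4.
Favorable selections (at most 1 working): C(6,0)·C(8,4) + C(6,1)·C(8,3) = 70 + 336 = 406.
Probability = 406/1001 = 58/143.

58/143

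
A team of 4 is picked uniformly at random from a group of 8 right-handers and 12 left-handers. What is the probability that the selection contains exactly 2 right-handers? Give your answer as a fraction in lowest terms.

616/1615

There are C(20,4) = 4845 ways to choose 4 from 20.
Selections with exactly 2 right-handers: choose 2 of the 8 right-handers and 2 of the 12 left-handers, C(8,2)·C(12,2) = 28·66 = 1848.
Probability = 1848/4845 = 616/1615.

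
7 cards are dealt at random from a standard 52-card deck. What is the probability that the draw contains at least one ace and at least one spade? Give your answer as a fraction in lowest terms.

53122231/133784560

There are C(52,7) = 133784560 possible draws.
By inclusion-exclusion on the complements, draws missing all aces or all spades: C(48,7) + C(39,7) − C(36,7) = 73629072 + 15380937 − 8347680 = 80662329.
So draws with at least one of each: 133784560 − 80662329 = 53122231, probability 53122231/133784560.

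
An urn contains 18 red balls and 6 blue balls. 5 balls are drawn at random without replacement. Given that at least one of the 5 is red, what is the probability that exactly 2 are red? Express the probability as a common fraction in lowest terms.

170/2361

Work in counts. Selections with at least one red: C(24,5) − C(6,5) = 42504 − 6 = 42498.
Of those, selections where exactly 2 are red: C(18,2)·C(6,3) = 153·20 = 3060.
Conditional probability = 3060/42498 = 170/2361.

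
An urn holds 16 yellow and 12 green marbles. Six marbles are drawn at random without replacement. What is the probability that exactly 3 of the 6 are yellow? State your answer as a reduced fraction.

The sample space is all 6-subsets of the 28: C(28,6) = 376740.
Selections with exactly 3 yellow: choose 3 of the 16 yellow and 3 of the 12 green, C(16,3)·C(12,3) = 560·220 = 123200.
Probability = 123200/376740 = 880/2691.

880/2691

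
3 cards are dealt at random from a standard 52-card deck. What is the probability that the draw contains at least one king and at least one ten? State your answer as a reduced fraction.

188/5525

There are C(52,3) = 22100 possible draws.
By inclusion-exclusion on the complements, draws missing all kings or all tens: C(48,3) + C(48,3) − C(44,3) = 17296 + 17296 − 13244 = 21348.
So draws with at least one of each: 22100 − 21348 = 752, probability 752/22100 = 188/5525.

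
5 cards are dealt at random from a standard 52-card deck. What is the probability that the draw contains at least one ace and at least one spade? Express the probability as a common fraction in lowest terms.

There are C(52,5) = 2598960 possible draws.
By inclusion-exclusion on the complements, draws missing all aces or all spades: C(48,5) + C(39,5) − C(36,5) = 1712304 + 575757 − 376992 = 1911069.
So draws with at least one of each: 2598960 − 1911069 = 687891, probability 687891/2598960 = 229297/866320.

229297/866320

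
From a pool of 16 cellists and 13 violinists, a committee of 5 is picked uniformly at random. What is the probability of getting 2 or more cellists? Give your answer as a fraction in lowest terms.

There are C(29,5) = 118755 ways to choose the 5.
Favorable selections (2 or more cellists): C(16,2)·C(13,3) + C(16,3)·C(13,2) + C(16,4)·C(13,1) + C(16,5)·C(13,0) = 34320 + 43680 + 23660 + 4368 = 106028.
Probability = 106028/118755 = 8156/9135.

8156/9135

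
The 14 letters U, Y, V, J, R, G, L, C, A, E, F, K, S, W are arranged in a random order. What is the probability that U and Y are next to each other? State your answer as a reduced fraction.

1/7

There are 14! = 87178291200 arrangements.
Treat U and Y as a block: 13! arrangements of the blocks × 2 orders within the block = 2·6227020800 = 12454041600.
Probability = 12454041600/87178291200 = 1/7.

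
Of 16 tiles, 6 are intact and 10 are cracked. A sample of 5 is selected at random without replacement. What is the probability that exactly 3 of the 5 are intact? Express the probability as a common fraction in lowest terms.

75/364

Total number of selections: C(16,5) = 4368.
Selections with exactly 3 intact: choose 3 of the 6 intact and 2 of the 10 cracked, C(6,3)·C(10,2) = 20·45 = 900.
Probability = 900/4368 = 75/364.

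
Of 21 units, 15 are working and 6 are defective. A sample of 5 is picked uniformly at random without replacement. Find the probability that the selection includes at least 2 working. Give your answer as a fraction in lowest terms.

958/969

There are C(21,5) = 20349 ways to choose the 5.
Count the complement (fewer than 2 working): C(15,0)·C(6,5) + C(15,1)·C(6,4) = 6 + 225 = 231.
Probability = 1 − 231/20349 = 20118/20349 = 958/969.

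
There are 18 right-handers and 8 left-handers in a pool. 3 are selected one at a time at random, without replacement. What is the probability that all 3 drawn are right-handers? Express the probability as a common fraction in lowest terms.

Multiply the conditional probabilities at each draw: 18/26 · 17/25 · 16/24 = 4896/15600 = 102/325.

102/325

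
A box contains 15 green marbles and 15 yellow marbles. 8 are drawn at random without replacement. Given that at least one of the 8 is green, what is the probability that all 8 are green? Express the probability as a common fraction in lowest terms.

11/9994

Work in counts. Selections with at least one green: C(30,8) − C(15,8) = 5852925 − 6435 = 5846490.
Of those, selections where all 8 are green: C(15,8) = 6435.
Conditional probability = 6435/5846490 = 11/9994.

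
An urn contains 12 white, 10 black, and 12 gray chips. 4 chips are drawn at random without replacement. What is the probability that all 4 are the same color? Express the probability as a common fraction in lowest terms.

150/5797

There are C(34,4) = 46376 ways to draw 4 chips.
All same color: C(12,4) + C(10,4) + C(12,4) = 495 + 210 + 495 = 1200.
Probability = 1200/46376 = 150/5797.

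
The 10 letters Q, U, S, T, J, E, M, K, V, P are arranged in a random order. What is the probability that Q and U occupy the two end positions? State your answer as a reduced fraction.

1/45

There are 10! = 3628800 arrangements.
Place Q and U at the ends in 2 ways, arrange the remaining 8 in 8! = 40320 ways: 2·40320 = 80640.
Probability = 80640/3628800 = 1/45.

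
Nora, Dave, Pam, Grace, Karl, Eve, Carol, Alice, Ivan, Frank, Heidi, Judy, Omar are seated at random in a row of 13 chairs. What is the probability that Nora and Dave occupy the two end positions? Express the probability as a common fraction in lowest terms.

There are 13! = 6227020800 arrangements.
Place Nora and Dave at the ends in 2 ways, arrange the remaining 11 in 11! = 39916800 ways: 2·39916800 = 79833600.
Probability = 79833600/6227020800 = 1/78.

1/78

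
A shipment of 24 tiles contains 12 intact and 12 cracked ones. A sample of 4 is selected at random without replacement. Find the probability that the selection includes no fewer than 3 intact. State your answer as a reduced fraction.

Total selections: C(24,4) = 10626.
Favorable selections (no fewer than 3 intact): C(12,3)·C(12,1) + C(12,4)·C(12,0) = 2640 + 495 = 3135.
Probability = 3135/10626 = 95/322.

95/322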